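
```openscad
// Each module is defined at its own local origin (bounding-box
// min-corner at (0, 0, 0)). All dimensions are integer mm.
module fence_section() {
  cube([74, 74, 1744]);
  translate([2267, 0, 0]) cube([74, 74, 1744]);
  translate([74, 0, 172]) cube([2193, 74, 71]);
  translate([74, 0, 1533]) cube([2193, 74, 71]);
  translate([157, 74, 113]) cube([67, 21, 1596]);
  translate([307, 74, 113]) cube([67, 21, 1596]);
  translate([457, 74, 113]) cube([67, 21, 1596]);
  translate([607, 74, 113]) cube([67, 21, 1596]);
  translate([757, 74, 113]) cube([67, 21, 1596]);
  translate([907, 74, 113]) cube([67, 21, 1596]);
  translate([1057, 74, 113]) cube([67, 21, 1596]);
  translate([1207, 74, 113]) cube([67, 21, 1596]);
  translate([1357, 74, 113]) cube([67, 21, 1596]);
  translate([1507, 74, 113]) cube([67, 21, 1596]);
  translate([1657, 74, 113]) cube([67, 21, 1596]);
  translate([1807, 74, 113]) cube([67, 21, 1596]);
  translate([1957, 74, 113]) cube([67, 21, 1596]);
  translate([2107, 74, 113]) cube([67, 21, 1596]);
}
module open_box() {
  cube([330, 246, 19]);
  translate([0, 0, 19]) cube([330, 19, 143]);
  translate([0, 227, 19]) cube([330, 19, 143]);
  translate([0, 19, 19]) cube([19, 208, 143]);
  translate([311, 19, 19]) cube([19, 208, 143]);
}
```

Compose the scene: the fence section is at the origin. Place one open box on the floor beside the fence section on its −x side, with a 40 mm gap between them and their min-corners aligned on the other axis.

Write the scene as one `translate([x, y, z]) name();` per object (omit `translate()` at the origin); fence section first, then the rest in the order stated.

fence_section();
translate([-370, 0, 0]) open_box();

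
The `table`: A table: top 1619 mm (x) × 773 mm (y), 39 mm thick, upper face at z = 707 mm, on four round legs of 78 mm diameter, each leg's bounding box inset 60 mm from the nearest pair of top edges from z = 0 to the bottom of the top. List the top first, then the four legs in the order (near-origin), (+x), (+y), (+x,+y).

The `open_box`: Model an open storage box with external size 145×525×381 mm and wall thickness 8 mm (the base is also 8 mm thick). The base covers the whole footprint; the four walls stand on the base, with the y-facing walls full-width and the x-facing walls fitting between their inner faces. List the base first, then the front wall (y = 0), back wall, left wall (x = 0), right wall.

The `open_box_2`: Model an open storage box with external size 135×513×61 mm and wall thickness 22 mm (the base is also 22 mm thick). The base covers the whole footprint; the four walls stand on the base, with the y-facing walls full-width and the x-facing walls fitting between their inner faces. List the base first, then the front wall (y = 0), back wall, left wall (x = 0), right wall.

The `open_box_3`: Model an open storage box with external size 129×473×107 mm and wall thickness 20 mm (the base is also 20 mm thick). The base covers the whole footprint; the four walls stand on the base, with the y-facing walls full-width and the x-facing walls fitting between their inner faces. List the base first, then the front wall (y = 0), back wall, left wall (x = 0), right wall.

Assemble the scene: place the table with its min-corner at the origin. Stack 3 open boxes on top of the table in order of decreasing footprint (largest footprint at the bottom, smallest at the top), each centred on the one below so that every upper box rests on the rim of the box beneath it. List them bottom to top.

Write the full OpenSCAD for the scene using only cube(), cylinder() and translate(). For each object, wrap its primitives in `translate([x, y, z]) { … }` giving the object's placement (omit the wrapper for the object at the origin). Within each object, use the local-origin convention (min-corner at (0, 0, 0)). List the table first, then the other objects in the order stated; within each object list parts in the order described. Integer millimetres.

translate([0, 0, 668]) cube([1619, 773, 39]);
translate([99, 99, 0]) cylinder(h = 668, r = 39);
translate([1520, 99, 0]) cylinder(h = 668, r = 39);
translate([99, 674, 0]) cylinder(h = 668, r = 39);
translate([1520, 674, 0]) cylinder(h = 668, r = 39);
translate([737, 124, 707]) {
  cube([145, 525, 8]);
  translate([0, 0, 8]) cube([145, 8, 373]);
  translate([0, 517, 8]) cube([145, 8, 373]);
  translate([0, 8, 8]) cube([8, 509, 373]);
  translate([137, 8, 8]) cube([8, 509, 373]);
}
translate([742, 130, 1088]) {
  cube([135, 513, 22]);
  translate([0, 0, 22]) cube([135, 22, 39]);
  translate([0, 491, 22]) cube([135, 22, 39]);
  translate([0, 22, 22]) cube([22, 469, 39]);
  translate([113, 22, 22]) cube([22, 469, 39]);
}
translate([745, 150, 1149]) {
  cube([129, 473, 20]);
  translate([0, 0, 20]) cube([129, 20, 87]);
  translate([0, 453, 20]) cube([129, 20, 87]);
  translate([0, 20, 20]) cube([20, 433, 87]);
  translate([109, 20, 20]) cube([20, 433, 87]);
}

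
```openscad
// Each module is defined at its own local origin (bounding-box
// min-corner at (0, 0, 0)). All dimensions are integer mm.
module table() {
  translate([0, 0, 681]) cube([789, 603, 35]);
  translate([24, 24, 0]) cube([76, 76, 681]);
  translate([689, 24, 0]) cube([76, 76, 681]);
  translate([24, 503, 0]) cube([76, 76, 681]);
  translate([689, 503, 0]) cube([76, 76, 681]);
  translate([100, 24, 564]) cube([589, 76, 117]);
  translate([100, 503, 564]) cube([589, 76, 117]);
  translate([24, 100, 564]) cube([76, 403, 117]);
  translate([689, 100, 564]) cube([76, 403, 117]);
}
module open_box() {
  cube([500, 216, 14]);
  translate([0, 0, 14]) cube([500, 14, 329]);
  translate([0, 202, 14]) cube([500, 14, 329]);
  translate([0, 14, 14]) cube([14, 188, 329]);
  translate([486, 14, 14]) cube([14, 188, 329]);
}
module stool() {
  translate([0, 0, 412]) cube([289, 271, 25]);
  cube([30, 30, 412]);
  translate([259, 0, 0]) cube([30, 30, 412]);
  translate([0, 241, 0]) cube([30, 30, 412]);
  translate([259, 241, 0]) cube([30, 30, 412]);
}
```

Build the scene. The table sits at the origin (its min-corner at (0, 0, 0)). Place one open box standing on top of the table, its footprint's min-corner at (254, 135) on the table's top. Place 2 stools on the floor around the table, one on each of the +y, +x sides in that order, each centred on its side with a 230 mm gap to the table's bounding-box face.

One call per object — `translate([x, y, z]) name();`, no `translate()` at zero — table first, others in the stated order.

table();
translate([254, 135, 716]) open_box();
translate([250, 833, 0]) stool();
translate([1019, 166, 0]) stool();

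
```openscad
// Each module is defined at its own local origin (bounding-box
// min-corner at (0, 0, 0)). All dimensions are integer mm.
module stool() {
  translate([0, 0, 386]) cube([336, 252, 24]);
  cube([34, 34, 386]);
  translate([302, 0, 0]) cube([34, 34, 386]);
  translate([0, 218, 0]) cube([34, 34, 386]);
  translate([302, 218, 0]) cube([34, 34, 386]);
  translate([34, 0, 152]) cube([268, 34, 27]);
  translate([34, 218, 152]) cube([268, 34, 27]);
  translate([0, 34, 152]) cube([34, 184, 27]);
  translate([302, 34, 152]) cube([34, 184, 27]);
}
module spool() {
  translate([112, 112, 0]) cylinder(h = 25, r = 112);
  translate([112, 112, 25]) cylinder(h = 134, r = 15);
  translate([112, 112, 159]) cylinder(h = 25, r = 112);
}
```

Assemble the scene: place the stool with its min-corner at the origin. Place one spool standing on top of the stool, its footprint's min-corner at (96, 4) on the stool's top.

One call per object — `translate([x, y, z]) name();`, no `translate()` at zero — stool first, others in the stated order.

stool();
translate([96, 4, 410]) spool();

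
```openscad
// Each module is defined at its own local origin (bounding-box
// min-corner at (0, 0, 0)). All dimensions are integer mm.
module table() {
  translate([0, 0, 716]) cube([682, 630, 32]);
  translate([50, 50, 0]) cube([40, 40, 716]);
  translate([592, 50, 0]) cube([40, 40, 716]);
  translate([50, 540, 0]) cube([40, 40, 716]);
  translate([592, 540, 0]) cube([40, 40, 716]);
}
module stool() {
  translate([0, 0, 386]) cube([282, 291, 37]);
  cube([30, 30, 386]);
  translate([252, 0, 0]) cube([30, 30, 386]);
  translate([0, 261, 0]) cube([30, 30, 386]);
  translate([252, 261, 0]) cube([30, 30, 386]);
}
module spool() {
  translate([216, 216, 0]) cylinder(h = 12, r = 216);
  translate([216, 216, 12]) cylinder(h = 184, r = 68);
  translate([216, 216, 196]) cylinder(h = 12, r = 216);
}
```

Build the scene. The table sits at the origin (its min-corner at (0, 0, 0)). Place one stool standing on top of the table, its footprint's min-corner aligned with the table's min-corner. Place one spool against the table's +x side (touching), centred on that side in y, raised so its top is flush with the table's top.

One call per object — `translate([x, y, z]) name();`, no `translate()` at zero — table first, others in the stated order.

table();
translate([0, 0, 748]) stool();
translate([682, 99, 540]) spool();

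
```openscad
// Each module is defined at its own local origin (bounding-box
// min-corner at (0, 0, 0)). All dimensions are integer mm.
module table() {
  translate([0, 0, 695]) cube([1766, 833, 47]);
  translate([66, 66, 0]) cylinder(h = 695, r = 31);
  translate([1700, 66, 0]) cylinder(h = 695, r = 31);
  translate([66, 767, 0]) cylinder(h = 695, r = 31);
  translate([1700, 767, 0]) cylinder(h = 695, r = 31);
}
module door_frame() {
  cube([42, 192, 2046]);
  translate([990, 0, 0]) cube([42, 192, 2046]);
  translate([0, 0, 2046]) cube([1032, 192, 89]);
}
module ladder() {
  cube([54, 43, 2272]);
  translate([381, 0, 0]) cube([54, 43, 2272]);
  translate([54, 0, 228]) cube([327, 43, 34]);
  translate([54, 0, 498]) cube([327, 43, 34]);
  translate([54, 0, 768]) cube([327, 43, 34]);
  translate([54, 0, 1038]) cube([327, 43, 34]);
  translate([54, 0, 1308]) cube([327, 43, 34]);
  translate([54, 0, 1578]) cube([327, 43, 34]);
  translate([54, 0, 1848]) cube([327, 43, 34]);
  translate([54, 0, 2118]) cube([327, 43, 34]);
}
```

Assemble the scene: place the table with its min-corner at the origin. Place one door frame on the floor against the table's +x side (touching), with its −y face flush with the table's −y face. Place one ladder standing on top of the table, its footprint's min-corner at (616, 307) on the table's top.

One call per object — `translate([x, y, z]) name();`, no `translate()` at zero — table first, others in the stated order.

table();
translate([1766, 0, 0]) door_frame();
translate([616, 307, 742]) ladder();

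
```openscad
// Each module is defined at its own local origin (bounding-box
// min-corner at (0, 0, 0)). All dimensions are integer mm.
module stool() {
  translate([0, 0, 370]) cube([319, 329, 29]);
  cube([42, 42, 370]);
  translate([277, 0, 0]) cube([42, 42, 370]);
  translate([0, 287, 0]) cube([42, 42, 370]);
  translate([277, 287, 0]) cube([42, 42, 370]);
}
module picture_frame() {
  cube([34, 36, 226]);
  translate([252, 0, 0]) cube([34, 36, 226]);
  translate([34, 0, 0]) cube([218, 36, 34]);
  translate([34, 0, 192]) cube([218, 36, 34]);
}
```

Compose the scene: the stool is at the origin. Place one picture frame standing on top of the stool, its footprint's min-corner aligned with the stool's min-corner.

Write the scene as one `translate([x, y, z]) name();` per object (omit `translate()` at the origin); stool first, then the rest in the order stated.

stool();
translate([0, 0, 399]) picture_frame();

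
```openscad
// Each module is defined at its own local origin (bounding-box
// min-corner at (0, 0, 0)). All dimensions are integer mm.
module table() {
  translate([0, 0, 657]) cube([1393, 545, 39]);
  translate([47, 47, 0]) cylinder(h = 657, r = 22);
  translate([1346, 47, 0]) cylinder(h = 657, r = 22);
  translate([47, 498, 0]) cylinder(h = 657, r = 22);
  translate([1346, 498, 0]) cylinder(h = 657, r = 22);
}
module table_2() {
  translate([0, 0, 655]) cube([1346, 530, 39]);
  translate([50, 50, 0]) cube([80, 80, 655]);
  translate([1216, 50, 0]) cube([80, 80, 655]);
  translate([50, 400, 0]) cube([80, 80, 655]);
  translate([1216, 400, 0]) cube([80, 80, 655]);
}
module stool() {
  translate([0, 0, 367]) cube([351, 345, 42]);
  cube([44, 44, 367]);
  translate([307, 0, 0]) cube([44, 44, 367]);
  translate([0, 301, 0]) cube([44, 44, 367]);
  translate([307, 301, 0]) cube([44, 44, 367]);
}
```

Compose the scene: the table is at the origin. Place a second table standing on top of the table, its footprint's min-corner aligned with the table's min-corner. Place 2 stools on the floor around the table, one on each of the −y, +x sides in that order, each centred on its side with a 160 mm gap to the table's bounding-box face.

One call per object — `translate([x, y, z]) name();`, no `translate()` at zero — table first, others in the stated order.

table();
translate([0, 0, 696]) table_2();
translate([521, -505, 0]) stool();
translate([1553, 100, 0]) stool();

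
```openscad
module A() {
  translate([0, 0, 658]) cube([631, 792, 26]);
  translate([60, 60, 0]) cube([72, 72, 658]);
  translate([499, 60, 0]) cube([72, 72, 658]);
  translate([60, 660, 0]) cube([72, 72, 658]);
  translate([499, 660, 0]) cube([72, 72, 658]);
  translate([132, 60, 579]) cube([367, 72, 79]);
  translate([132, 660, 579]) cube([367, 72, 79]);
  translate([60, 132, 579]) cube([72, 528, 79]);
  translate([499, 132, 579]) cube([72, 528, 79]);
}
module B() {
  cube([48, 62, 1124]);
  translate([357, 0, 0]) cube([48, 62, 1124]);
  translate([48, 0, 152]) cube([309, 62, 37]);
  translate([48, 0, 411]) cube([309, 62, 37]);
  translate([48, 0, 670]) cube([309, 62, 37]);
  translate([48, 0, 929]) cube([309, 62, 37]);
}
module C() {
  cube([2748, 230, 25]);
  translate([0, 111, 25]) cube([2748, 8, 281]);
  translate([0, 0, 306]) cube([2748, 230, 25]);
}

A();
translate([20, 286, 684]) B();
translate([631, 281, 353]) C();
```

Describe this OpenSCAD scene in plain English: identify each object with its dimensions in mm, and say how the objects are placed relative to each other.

A is a rectangular dining table. The top is 631×792×26 mm with its upper surface at z = 684 mm. It stands on four 72×72 mm square legs, each inset 60 mm from the nearest pair of top edges, running from the floor to the underside of the top. Four apron rails, 72 mm thick and 79 mm tall, run between adjacent legs with their top edges flush with the underside of the top and their outer faces flush with the legs' outer faces.

B is a wooden ladder with two side rails of 48×62 mm section and 1124 mm height, set 405 mm apart overall. Between them run 4 rectangular rungs (62 mm deep, 37 mm thick), front faces flush with the rails' −y face. The bottom of the first rung is 152 mm above the floor and each subsequent rung is 259 mm higher than the one below.

C is an I-beam lying along x, 2748 mm long. Overall section height 331 mm. Two flanges 230 mm wide (y) and 25 mm thick, one on the floor and one at the top; a web 8 mm thick runs between them, centred on the flange width.

The ladder is on top of the table. The I-beam is beside the table with their tops flush at z = 684.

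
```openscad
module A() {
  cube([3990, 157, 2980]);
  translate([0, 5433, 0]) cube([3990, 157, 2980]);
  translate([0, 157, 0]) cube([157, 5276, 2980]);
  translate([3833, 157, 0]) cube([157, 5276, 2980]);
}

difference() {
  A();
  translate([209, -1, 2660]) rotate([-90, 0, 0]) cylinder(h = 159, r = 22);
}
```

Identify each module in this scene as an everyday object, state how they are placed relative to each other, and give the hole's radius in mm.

A is a house frame. The house frame has a circular hole through its front wall. The hole's radius is 22 mm.

The subtracted cylinder has r = 22 mm.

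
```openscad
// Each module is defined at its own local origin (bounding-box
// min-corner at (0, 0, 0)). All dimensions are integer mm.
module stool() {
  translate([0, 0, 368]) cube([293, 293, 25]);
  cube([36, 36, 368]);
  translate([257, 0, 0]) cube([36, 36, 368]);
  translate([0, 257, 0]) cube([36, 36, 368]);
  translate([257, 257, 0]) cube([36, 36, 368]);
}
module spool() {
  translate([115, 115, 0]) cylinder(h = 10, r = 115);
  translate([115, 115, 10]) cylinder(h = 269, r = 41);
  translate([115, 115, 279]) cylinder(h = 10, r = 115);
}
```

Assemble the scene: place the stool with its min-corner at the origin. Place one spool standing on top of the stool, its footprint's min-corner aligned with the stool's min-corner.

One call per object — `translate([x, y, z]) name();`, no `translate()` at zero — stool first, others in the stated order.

stool();
translate([0, 0, 393]) spool();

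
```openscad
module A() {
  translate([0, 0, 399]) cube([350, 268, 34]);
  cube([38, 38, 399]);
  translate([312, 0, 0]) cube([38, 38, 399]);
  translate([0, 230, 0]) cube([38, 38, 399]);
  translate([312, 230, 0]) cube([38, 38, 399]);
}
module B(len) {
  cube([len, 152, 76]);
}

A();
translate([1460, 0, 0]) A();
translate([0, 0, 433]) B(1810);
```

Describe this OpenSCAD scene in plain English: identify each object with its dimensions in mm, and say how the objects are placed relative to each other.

A is a simple wooden stool: a rectangular seat 350 mm (x) by 268 mm (y), 34 mm thick, top face at z = 433 mm, on four square legs, each 38×38 mm in cross-section. The legs rest on z = 0, each flush with a corner of the seat.

B is a rectangular beam 1810 mm long (x), 152 mm deep (y), 76 mm thick (z).

The beam spans the tops of two stools placed 1110 mm apart, resting at z = 433 mm.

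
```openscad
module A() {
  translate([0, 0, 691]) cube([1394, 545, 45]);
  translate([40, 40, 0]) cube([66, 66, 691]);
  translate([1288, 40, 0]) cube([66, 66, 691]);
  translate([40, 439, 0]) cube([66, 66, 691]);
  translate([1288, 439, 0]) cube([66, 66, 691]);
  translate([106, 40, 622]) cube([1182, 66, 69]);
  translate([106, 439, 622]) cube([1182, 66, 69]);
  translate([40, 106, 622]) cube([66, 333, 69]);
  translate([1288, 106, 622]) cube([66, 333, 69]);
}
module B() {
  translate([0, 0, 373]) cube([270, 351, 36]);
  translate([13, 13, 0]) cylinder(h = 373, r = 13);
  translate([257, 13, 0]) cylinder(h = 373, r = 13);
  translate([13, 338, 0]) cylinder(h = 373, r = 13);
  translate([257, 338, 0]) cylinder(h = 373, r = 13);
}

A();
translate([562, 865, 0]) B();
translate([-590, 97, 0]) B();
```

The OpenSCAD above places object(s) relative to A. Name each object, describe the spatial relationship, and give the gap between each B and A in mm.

A is a table. B is a stool. Two stools sit around the table at the +y, −x sides. The gap between each stool and the table is 320 mm.

Each stool's nearest face is 320 mm from the table's bounding box.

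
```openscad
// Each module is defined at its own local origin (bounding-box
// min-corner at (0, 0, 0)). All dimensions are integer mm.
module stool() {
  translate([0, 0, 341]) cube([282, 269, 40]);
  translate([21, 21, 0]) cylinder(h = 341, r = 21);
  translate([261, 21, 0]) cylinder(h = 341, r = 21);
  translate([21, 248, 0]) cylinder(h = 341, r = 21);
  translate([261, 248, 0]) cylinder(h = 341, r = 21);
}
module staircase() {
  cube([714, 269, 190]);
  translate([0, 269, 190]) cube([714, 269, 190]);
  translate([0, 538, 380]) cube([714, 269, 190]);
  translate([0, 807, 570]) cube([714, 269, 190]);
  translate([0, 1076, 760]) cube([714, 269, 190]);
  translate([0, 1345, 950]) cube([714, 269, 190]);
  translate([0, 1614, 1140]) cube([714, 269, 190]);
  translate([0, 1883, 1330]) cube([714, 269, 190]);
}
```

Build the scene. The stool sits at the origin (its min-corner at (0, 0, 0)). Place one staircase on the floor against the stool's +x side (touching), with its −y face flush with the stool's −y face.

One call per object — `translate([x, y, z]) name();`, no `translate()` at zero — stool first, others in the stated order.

stool();
translate([282, 0, 0]) staircase();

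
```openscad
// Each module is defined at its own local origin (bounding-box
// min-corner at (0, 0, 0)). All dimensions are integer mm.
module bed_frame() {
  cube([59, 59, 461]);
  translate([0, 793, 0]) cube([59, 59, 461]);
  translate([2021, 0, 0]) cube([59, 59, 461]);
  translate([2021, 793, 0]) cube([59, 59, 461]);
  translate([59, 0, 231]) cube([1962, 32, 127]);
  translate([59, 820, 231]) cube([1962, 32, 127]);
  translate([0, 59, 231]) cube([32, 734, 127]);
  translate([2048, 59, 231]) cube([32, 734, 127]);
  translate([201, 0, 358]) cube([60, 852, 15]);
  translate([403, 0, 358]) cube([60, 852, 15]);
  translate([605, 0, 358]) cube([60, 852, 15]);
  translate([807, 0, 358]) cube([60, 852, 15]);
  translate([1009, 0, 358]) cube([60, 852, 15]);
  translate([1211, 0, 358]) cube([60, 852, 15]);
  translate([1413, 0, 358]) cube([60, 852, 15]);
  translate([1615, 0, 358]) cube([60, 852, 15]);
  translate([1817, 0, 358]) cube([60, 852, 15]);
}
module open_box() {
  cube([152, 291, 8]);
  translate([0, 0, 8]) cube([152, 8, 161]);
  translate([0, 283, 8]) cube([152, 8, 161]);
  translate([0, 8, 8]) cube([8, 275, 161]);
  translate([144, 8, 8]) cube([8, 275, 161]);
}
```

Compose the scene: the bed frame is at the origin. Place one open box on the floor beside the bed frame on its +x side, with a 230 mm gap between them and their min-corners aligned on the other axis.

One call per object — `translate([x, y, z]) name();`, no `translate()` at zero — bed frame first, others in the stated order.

bed_frame();
translate([2310, 0, 0]) open_box();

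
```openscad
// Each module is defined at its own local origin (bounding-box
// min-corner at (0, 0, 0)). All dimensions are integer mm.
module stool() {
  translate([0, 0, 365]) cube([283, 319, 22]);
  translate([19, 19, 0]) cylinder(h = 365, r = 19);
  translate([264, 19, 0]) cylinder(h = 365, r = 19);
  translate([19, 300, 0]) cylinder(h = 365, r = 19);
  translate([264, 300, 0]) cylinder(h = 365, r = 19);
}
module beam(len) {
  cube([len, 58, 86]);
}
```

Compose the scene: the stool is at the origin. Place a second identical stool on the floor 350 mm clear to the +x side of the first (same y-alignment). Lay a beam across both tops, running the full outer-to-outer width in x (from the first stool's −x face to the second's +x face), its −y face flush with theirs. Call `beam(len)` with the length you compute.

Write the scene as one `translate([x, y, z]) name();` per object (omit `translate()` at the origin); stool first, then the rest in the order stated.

stool();
translate([633, 0, 0]) stool();
translate([0, 0, 387]) beam(916);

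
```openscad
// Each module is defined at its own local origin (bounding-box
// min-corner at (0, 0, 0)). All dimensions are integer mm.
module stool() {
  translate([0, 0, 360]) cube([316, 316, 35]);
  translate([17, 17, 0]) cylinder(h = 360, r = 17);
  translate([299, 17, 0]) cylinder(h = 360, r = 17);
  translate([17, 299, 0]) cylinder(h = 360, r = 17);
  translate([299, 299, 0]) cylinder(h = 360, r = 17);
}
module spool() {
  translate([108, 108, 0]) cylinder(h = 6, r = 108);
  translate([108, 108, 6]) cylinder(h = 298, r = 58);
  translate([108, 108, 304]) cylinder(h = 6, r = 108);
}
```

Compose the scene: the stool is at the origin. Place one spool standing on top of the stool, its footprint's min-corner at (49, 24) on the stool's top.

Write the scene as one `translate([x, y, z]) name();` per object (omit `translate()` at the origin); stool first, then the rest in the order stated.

stool();
translate([49, 24, 395]) spool();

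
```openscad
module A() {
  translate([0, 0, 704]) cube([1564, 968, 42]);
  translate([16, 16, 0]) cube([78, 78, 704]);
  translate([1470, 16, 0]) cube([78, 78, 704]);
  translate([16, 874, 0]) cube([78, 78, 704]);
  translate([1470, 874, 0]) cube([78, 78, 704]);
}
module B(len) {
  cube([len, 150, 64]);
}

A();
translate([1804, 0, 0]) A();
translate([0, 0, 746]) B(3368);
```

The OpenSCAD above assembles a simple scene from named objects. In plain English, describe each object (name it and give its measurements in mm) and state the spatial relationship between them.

A is a table with a 1564×968 mm rectangular top, 42 mm thick, top surface at z = 746 mm, supported by four 78×78 mm square legs, each inset 16 mm from the nearest pair of top edges, running from the floor.

B is a rectangular beam 3368 mm long (x), 150 mm deep (y), 64 mm thick (z).

The beam spans the tops of two tables placed 240 mm apart, resting at z = 746 mm.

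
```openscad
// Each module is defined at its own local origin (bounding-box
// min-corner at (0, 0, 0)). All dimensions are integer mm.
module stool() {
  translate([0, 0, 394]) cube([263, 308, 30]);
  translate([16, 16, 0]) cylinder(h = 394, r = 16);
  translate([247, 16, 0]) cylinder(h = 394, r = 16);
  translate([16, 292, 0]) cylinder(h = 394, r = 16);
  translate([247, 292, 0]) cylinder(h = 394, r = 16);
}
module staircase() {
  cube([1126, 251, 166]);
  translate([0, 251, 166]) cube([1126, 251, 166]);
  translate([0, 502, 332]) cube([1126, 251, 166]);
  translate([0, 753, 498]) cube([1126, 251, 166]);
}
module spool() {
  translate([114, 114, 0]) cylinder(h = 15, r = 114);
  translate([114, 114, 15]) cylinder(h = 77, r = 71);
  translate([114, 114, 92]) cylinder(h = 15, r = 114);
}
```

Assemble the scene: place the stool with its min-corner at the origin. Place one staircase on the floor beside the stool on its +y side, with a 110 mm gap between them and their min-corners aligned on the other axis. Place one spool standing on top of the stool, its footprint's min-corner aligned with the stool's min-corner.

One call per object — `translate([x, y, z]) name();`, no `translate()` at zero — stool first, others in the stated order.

stool();
translate([0, 418, 0]) staircase();
translate([0, 0, 424]) spool();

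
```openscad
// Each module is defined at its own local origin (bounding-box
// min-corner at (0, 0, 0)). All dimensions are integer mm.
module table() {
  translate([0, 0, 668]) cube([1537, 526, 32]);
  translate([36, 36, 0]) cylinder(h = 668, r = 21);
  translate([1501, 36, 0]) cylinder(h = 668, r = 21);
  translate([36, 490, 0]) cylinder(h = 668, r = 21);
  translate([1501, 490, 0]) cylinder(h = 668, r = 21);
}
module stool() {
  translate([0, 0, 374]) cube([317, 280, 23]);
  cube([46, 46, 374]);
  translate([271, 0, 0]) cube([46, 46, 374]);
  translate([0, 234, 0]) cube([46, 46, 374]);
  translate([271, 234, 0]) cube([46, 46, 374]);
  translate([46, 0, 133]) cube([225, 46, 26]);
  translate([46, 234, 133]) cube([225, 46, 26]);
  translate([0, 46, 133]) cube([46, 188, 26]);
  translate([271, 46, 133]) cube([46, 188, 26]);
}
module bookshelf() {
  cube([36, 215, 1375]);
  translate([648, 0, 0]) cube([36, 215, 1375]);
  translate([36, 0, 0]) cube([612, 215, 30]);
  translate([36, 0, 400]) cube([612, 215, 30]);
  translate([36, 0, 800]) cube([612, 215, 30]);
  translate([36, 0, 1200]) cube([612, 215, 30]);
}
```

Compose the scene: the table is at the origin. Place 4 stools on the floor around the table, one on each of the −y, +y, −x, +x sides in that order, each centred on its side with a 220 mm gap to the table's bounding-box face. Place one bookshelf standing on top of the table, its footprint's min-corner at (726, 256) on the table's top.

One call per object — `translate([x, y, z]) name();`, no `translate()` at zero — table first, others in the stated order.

table();
translate([610, -500, 0]) stool();
translate([610, 746, 0]) stool();
translate([-537, 123, 0]) stool();
translate([1757, 123, 0]) stool();
translate([726, 256, 700]) bookshelf();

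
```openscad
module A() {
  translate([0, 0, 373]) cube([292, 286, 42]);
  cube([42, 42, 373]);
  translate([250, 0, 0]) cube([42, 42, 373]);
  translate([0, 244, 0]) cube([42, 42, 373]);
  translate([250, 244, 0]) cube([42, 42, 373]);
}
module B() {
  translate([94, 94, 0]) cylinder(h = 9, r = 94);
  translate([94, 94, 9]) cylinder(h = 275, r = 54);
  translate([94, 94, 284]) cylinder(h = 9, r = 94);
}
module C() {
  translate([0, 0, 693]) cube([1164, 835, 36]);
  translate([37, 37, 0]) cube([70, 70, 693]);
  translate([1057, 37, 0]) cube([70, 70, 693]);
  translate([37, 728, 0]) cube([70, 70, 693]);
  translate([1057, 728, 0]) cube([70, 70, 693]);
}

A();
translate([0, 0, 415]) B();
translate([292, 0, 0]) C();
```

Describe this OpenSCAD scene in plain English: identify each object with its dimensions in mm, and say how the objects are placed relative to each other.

A is a simple wooden stool: a rectangular seat 292 mm (x) by 286 mm (y), 42 mm thick, top face at z = 415 mm, on four square legs, each 42×42 mm in cross-section. The legs rest on z = 0, each flush with a corner of the seat.

B is a spool: two coaxial disc flanges of radius 94 mm and thickness 9 mm, joined by a core cylinder of radius 54 mm and height 275 mm. The lower flange rests on z = 0 and the three cylinders share a vertical axis.

C is a rectangular dining table. The top is 1164×835×36 mm with its upper surface at z = 729 mm. It stands on four 70×70 mm square legs, each inset 37 mm from the nearest pair of top edges, running from the floor to the underside of the top.

The spool is on top of the stool. The table is against the stool's +x side, with their −y faces flush.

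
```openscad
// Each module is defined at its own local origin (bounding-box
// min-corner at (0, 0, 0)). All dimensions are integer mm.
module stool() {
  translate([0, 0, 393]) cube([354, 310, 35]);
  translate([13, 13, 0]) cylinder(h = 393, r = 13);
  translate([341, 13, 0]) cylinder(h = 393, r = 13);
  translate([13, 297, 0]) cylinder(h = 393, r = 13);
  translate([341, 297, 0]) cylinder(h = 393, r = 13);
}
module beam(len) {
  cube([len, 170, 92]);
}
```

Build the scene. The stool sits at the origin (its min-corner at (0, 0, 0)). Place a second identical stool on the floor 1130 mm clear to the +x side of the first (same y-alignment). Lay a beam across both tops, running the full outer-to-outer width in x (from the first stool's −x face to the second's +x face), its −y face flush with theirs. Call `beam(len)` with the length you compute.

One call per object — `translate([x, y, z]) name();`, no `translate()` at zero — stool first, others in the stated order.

stool();
translate([1484, 0, 0]) stool();
translate([0, 0, 428]) beam(1838);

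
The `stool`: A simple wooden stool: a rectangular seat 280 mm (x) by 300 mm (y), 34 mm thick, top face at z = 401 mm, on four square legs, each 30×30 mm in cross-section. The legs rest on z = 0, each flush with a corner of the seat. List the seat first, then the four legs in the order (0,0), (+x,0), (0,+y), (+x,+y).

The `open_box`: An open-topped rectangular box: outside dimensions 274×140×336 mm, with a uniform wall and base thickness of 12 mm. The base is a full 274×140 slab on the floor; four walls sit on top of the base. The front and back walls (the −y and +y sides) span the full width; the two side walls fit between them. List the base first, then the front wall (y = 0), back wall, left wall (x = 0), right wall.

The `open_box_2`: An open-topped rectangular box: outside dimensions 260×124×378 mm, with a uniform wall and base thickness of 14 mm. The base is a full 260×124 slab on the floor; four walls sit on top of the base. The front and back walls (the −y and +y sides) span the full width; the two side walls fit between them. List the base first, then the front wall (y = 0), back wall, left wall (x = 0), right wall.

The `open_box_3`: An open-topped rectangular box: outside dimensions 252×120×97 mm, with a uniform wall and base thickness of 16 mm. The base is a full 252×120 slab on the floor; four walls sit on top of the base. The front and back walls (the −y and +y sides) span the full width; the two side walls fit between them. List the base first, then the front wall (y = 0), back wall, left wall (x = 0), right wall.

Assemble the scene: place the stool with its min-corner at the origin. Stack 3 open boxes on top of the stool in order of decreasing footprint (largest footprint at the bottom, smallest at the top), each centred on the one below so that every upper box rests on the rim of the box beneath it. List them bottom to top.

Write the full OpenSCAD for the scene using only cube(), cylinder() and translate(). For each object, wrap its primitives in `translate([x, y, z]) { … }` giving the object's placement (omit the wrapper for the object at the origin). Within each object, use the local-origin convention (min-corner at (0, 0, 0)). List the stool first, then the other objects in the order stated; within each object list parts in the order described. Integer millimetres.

translate([0, 0, 367]) cube([280, 300, 34]);
cube([30, 30, 367]);
translate([250, 0, 0]) cube([30, 30, 367]);
translate([0, 270, 0]) cube([30, 30, 367]);
translate([250, 270, 0]) cube([30, 30, 367]);
translate([3, 80, 401]) {
  cube([274, 140, 12]);
  translate([0, 0, 12]) cube([274, 12, 324]);
  translate([0, 128, 12]) cube([274, 12, 324]);
  translate([0, 12, 12]) cube([12, 116, 324]);
  translate([262, 12, 12]) cube([12, 116, 324]);
}
translate([10, 88, 737]) {
  cube([260, 124, 14]);
  translate([0, 0, 14]) cube([260, 14, 364]);
  translate([0, 110, 14]) cube([260, 14, 364]);
  translate([0, 14, 14]) cube([14, 96, 364]);
  translate([246, 14, 14]) cube([14, 96, 364]);
}
translate([14, 90, 1115]) {
  cube([252, 120, 16]);
  translate([0, 0, 16]) cube([252, 16, 81]);
  translate([0, 104, 16]) cube([252, 16, 81]);
  translate([0, 16, 16]) cube([16, 88, 81]);
  translate([236, 16, 16]) cube([16, 88, 81]);
}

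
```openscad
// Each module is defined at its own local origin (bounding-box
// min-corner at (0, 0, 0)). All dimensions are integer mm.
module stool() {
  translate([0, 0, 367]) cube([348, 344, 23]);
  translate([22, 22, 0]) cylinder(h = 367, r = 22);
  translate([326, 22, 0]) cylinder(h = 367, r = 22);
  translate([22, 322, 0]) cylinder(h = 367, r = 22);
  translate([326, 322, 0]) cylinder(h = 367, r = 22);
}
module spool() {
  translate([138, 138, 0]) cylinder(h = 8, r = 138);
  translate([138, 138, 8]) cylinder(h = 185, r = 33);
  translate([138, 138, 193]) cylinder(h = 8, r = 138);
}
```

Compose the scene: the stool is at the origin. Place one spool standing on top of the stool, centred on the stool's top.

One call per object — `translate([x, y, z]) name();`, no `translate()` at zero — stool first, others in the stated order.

stool();
translate([36, 34, 390]) spool();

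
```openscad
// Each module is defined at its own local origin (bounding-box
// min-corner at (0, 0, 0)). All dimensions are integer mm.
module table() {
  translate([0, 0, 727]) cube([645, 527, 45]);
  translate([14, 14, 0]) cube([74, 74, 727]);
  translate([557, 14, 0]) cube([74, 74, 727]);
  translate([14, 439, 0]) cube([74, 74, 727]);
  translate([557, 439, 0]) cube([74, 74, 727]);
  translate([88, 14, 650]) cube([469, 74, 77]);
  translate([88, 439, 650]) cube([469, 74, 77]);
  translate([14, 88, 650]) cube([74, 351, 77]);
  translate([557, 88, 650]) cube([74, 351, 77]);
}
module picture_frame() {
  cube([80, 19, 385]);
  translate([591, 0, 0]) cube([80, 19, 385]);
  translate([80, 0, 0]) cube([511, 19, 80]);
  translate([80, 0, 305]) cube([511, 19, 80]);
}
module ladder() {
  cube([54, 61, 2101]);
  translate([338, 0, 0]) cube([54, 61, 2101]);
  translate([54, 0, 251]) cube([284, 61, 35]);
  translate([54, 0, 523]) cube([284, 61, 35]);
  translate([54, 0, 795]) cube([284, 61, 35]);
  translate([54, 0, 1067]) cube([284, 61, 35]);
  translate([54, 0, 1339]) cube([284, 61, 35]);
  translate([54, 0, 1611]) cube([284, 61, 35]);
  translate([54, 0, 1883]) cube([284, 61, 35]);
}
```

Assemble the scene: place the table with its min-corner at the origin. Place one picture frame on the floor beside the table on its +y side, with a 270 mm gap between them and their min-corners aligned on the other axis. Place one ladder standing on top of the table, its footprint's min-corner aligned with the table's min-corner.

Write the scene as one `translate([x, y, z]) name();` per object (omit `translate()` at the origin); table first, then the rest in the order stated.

table();
translate([0, 797, 0]) picture_frame();
translate([0, 0, 772]) ladder();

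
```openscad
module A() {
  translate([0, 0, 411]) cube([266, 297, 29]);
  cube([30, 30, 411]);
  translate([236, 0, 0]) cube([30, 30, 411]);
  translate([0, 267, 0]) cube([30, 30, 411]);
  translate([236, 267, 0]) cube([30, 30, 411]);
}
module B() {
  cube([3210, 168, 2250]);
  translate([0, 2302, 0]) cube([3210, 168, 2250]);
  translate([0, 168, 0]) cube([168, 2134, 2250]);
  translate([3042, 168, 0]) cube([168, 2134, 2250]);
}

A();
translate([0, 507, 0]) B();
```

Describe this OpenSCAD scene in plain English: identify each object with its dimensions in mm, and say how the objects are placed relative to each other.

A is a four-legged stool. The seat is 266×297 mm, 29 mm thick, top at z = 440 mm. It stands on four square legs, each 30×30 mm in cross-section, from z = 0 to the seat underside, each flush with a corner of the seat.

B is a box-shaped house frame (walls only): outside footprint 3210×2470 mm, wall height 2250 mm, wall thickness 168 mm. The two y-facing walls run the full x-width; the two x-facing walls fit between the inner faces of the y-facing walls.

The house frame is on the floor beside the stool on its +y side.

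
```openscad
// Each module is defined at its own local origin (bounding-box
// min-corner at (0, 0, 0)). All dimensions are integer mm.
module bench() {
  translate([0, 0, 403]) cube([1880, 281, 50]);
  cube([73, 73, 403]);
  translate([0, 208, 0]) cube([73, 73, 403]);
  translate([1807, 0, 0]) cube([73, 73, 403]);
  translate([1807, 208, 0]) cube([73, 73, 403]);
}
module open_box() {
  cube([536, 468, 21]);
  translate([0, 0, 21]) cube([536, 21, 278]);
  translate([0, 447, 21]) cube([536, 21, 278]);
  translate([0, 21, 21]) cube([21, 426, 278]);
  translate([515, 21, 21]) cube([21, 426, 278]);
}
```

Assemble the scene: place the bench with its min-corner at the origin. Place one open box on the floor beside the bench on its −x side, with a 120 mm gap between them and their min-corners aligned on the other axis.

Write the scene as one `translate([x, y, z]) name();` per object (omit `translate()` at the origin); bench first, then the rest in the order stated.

bench();
translate([-656, 0, 0]) open_box();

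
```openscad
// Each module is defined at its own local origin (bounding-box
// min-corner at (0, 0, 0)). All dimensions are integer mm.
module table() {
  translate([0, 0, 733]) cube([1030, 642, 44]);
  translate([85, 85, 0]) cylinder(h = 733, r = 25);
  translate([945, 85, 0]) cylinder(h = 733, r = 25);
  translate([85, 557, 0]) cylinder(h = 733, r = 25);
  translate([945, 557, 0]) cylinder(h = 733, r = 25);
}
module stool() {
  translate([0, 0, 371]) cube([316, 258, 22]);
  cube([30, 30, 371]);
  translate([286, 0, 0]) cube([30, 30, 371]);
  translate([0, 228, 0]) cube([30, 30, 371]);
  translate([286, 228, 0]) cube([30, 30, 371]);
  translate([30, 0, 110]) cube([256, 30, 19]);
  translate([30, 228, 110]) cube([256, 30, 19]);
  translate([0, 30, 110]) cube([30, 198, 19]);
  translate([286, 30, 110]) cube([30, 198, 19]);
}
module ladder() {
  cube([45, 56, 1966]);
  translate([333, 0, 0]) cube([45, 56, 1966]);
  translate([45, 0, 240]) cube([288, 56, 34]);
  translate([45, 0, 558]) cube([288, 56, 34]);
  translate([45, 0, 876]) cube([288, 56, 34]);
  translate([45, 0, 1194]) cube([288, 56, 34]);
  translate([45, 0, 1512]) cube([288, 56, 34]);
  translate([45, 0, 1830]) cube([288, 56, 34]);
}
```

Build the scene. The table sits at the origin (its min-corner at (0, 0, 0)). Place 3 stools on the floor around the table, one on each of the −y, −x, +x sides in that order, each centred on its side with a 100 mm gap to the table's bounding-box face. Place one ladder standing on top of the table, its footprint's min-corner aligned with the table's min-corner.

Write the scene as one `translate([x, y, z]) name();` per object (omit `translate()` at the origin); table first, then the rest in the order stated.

table();
translate([357, -358, 0]) stool();
translate([-416, 192, 0]) stool();
translate([1130, 192, 0]) stool();
translate([0, 0, 777]) ladder();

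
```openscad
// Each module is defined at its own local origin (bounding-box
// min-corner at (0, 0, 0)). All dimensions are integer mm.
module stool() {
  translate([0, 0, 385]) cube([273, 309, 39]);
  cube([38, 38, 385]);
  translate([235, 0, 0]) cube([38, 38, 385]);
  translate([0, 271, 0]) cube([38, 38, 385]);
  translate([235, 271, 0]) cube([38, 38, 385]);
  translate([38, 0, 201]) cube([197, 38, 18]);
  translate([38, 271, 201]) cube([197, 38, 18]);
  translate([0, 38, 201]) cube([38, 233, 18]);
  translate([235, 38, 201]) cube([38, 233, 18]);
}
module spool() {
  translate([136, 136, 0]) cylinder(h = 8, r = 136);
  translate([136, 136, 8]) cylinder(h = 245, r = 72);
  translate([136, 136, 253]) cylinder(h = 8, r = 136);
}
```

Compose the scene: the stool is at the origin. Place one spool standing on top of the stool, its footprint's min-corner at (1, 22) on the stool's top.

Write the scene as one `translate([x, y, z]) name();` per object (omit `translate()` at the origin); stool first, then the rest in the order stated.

stool();
translate([1, 22, 424]) spool();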